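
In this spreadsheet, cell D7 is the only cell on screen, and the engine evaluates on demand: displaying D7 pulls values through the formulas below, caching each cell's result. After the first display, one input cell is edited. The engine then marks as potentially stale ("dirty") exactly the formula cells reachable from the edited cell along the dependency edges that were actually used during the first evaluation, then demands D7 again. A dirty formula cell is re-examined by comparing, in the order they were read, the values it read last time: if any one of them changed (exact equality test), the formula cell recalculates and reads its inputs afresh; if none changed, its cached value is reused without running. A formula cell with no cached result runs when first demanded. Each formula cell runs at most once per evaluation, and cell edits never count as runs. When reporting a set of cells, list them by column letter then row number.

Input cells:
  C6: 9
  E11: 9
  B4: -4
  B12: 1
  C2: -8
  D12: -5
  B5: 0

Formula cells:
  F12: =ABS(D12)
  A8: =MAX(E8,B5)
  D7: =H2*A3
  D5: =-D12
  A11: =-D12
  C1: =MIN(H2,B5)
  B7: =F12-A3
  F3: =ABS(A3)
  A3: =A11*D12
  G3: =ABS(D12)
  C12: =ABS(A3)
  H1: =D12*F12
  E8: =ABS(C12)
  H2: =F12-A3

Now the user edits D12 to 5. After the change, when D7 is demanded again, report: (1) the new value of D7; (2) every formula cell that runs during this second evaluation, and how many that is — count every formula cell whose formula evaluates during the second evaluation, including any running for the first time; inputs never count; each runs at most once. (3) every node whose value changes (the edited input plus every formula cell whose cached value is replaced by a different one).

Initial pass — values computed on the first demand:
  A11 = -(-5) = 5
  A3 = 5 * -5 = -25
  F12 = ABS(-5) = 5
  H2 = 5 - -25 = 30
  D7 = 30 * -25 = -750

Second demand — change propagation:
  A11: re-runs because D12 -5->5; new result -5.
  A3: re-runs because A11 5->-5; D12 -5->5; new result -25 (unchanged).
  F12: re-runs because D12 -5->5; new result 5 (unchanged).
  H2: re-examined; everything it read last time is the same (F12 unchanged, A3 unchanged) — cache 30 kept, no run.
  D7: re-examined; everything it read last time is the same (H2 unchanged, A3 unchanged) — cache -750 kept, no run.

The important point: at H2 every value read last time is unchanged, so the dirty flag clears without a run.

D7 now evaluates to -750.
Run set: A3, A11, F12 (3 run).
Changed values: A11, D12.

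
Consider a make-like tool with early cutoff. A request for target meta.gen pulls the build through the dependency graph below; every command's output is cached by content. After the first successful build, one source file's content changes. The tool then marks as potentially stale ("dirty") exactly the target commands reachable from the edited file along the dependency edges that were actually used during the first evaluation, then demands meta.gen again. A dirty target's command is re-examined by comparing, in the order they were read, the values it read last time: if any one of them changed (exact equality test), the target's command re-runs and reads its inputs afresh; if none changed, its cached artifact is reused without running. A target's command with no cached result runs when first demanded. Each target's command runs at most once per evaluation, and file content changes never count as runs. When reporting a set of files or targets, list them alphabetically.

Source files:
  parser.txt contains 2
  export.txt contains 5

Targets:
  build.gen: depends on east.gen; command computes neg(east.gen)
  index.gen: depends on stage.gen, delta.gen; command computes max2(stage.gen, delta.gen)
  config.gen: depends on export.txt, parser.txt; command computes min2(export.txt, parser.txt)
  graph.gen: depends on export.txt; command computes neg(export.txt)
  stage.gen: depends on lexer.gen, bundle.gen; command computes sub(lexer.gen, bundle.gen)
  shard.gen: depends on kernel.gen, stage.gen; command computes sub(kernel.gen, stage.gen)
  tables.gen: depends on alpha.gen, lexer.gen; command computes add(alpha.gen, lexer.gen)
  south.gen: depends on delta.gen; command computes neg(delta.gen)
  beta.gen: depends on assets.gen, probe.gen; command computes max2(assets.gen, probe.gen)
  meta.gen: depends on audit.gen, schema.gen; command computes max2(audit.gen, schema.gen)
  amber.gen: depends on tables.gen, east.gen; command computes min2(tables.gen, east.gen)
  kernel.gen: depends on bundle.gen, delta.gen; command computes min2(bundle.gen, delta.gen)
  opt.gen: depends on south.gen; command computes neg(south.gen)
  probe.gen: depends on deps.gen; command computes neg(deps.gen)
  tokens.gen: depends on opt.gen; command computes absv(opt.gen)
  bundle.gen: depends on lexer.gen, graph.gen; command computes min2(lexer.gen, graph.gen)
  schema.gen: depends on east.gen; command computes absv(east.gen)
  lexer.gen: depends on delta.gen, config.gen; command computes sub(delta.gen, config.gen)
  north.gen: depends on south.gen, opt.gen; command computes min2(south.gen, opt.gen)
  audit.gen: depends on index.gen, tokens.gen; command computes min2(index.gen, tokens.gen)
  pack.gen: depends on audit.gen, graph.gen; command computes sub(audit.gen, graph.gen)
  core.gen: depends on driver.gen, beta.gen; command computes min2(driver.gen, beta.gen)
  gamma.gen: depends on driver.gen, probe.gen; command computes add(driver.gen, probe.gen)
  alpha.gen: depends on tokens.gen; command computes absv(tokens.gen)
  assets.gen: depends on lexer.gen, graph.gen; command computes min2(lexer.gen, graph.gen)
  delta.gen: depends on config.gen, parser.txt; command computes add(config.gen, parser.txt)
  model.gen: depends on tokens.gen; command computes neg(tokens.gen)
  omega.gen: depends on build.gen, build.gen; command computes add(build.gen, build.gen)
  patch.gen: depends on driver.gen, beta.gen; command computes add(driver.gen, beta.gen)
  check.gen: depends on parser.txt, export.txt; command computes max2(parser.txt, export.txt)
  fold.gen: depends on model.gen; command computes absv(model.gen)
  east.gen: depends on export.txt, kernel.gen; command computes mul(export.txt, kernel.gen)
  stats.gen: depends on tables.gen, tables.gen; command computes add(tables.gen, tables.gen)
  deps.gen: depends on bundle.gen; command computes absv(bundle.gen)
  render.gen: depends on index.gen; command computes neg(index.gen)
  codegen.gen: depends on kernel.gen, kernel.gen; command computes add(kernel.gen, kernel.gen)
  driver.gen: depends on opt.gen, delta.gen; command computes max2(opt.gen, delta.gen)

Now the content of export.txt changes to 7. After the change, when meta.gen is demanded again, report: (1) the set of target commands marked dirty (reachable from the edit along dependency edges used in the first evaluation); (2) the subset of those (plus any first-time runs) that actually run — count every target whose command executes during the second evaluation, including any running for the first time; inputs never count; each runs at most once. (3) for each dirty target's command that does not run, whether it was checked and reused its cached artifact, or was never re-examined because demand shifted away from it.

First demand of the output computes:
  config.gen = min2(5, 2) = 2
  delta.gen = add(2, 2) = 4
  graph.gen = neg(5) = -5
  lexer.gen = sub(4, 2) = 2
  bundle.gen = min2(2, -5) = -5
  kernel.gen = min2(-5, 4) = -5
  east.gen = mul(5, -5) = -25
  schema.gen = absv(-25) = 25
  south.gen = neg(4) = -4
  opt.gen = neg(-4) = 4
  stage.gen = sub(2, -5) = 7
  index.gen = max2(7, 4) = 7
  tokens.gen = absv(4) = 4
  audit.gen = min2(7, 4) = 4
  meta.gen = max2(4, 25) = 25

After the edit, cleaning proceeds:
  config.gen: a read changed (export.txt 5->7) — executes, giving 2 — identical to its old value.
  delta.gen: dirty, but its reads are unchanged (config.gen unchanged, parser.txt unchanged); cached 4 stands.
  graph.gen: a read changed (export.txt 5->7) — executes, giving -7.
  lexer.gen: dirty, but its reads are unchanged (delta.gen unchanged, config.gen unchanged); cached 2 stands.
  bundle.gen: a read changed (graph.gen -5->-7) — executes, giving -7.
  kernel.gen: a read changed (bundle.gen -5->-7) — executes, giving -7.
  east.gen: a read changed (export.txt 5->7; kernel.gen -5->-7) — executes, giving -49.
  schema.gen: a read changed (east.gen -25->-49) — executes, giving 49.
  south.gen: dirty, but its reads are unchanged (delta.gen unchanged); cached -4 stands.
  opt.gen: dirty, but its reads are unchanged (south.gen unchanged); cached 4 stands.
  stage.gen: a read changed (bundle.gen -5->-7) — executes, giving 9.
  index.gen: a read changed (stage.gen 7->9) — executes, giving 9.
  tokens.gen: dirty, but its reads are unchanged (opt.gen unchanged); cached 4 stands.
  audit.gen: a read changed (index.gen 7->9) — executes, giving 4 — identical to its old value.
  meta.gen: a read changed (schema.gen 25->49) — executes, giving 49.

Note where the cutoff bites: delta.gen is checked, finds nothing changed, and keeps its cache.

The edit dirties: audit.gen, bundle.gen, config.gen, delta.gen, east.gen, graph.gen, index.gen, kernel.gen, lexer.gen, meta.gen, opt.gen, schema.gen, south.gen, stage.gen, tokens.gen.
10 target commands run: audit.gen, bundle.gen, config.gen, east.gen, graph.gen, index.gen, kernel.gen, meta.gen, schema.gen, stage.gen.
Cache hits after checking: delta.gen, lexer.gen, opt.gen, south.gen, tokens.gen.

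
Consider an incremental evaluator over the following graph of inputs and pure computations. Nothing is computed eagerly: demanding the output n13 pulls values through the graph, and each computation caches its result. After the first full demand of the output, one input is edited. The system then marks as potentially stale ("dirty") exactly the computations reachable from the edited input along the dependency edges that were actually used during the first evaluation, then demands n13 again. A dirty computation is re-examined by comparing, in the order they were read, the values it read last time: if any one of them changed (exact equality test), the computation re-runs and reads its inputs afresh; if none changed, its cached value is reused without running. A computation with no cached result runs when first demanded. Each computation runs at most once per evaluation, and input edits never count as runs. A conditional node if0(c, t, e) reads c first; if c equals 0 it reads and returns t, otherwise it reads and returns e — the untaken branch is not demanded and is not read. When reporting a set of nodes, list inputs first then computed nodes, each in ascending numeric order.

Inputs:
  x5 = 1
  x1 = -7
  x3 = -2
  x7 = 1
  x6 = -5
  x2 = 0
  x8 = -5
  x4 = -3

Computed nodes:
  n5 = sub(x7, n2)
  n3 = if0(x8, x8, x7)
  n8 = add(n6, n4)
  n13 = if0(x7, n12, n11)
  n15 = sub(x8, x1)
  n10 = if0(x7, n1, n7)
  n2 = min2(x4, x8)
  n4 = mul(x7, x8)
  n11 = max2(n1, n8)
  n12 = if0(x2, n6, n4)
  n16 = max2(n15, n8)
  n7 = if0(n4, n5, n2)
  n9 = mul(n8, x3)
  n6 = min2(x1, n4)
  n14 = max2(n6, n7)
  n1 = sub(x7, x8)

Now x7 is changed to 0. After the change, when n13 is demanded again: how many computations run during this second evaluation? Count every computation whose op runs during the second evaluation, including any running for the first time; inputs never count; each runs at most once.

Run set: n4, n6, n12, n13 (4 run).
The important point: the flipped condition redirects demand; n1, n8, n11 are left stale, never re-checked.

Initial pass — values computed on the first demand:
  n1 = sub(1, -5) = 6
  n4 = mul(1, -5) = -5
  n6 = min2(-7, -5) = -7
  n8 = add(-7, -5) = -12
  n11 = max2(6, -12) = 6
  n13 = if0(x7=1 -> else branch n11) = 6

Second demand — change propagation:
  n1: dirty yet unreached — the second evaluation never asks for it.
  n4: re-runs because x7 1->0; new result 0.
  n6: re-runs because n4 -5->0; new result -7 (unchanged).
  n8: dirty yet unreached — the second evaluation never asks for it.
  n11: dirty yet unreached — the second evaluation never asks for it.
  n12: newly demanded (no cache) — executes and yields -7.
  n13: re-runs because x7 1->0; new result -7.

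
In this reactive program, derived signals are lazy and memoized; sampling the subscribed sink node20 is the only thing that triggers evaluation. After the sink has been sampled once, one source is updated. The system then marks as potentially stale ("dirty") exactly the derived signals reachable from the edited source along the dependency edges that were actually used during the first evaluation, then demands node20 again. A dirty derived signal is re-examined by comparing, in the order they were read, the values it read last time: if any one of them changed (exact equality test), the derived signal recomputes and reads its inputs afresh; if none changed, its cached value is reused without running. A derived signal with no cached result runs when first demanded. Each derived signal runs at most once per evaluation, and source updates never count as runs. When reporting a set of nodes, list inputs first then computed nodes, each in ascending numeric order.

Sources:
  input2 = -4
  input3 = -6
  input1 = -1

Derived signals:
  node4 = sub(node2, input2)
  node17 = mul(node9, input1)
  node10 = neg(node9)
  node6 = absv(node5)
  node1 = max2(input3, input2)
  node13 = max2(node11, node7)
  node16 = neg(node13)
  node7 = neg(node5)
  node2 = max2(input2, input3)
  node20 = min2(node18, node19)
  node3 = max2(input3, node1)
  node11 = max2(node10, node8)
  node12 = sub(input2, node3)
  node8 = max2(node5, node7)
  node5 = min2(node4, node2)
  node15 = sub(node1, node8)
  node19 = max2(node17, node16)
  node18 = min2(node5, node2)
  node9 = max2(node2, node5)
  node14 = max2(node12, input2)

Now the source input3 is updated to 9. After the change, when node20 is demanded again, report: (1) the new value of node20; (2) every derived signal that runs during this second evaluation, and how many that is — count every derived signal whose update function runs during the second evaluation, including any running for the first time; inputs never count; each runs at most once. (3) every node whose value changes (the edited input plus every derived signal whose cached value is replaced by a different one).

Demanding node20 again yields -9.
14 derived signals run: node2, node4, node5, node7, node8, node9, node10, node11, node13, node16, node17, node18, node19, node20.
The nodes whose values change: input3, node2, node4, node5, node7, node8, node9, node10, node11, node13, node16, node17, node18, node19, node20.

First demand of the output computes:
  node2 = max2(-4, -6) = -4
  node4 = sub(-4, -4) = 0
  node5 = min2(0, -4) = -4
  node7 = neg(-4) = 4
  node8 = max2(-4, 4) = 4
  node9 = max2(-4, -4) = -4
  node10 = neg(-4) = 4
  node11 = max2(4, 4) = 4
  node13 = max2(4, 4) = 4
  node16 = neg(4) = -4
  node17 = mul(-4, -1) = 4
  node18 = min2(-4, -4) = -4
  node19 = max2(4, -4) = 4
  node20 = min2(-4, 4) = -4

After the edit, cleaning proceeds:
  node2: a read changed (input3 -6->9) — executes, giving 9.
  node4: a read changed (node2 -4->9) — executes, giving 13.
  node5: a read changed (node4 0->13; node2 -4->9) — executes, giving 9.
  node7: a read changed (node5 -4->9) — executes, giving -9.
  node8: a read changed (node5 -4->9; node7 4->-9) — executes, giving 9.
  node9: a read changed (node2 -4->9; node5 -4->9) — executes, giving 9.
  node10: a read changed (node9 -4->9) — executes, giving -9.
  node11: a read changed (node10 4->-9; node8 4->9) — executes, giving 9.
  node13: a read changed (node11 4->9; node7 4->-9) — executes, giving 9.
  node16: a read changed (node13 4->9) — executes, giving -9.
  node17: a read changed (node9 -4->9) — executes, giving -9.
  node18: a read changed (node5 -4->9; node2 -4->9) — executes, giving 9.
  node19: a read changed (node17 4->-9; node16 -4->-9) — executes, giving -9.
  node20: a read changed (node18 -4->9; node19 4->-9) — executes, giving -9.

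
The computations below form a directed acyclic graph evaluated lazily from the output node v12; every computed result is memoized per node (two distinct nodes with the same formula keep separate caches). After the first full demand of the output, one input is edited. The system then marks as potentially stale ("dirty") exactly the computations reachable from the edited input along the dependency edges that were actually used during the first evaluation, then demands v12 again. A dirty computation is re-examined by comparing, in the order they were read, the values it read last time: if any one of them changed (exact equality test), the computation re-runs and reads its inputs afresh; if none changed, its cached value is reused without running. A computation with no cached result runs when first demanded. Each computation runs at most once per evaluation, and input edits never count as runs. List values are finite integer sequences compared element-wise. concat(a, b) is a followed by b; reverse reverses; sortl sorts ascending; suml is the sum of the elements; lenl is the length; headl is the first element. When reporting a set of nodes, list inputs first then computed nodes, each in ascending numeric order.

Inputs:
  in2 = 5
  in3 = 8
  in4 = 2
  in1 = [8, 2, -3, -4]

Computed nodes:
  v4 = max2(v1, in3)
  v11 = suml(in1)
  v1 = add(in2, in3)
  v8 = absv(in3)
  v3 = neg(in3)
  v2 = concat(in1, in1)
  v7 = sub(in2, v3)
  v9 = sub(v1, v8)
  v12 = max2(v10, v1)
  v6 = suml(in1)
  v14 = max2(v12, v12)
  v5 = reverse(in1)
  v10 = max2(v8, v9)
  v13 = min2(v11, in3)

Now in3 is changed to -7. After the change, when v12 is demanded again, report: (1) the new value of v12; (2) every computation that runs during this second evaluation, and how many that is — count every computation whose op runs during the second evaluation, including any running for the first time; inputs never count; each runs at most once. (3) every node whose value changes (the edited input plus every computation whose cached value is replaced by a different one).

Demanding v12 again yields 7.
5 computations run: v1, v8, v9, v10, v12.
The nodes whose values change: in3, v1, v8, v9, v10, v12.

First demand of the output computes:
  v1 = add(5, 8) = 13
  v8 = absv(8) = 8
  v9 = sub(13, 8) = 5
  v10 = max2(8, 5) = 8
  v12 = max2(8, 13) = 13

After the edit, cleaning proceeds:
  v1: a read changed (in3 8->-7) — executes, giving -2.
  v8: a read changed (in3 8->-7) — executes, giving 7.
  v9: a read changed (v1 13->-2; v8 8->7) — executes, giving -9.
  v10: a read changed (v8 8->7; v9 5->-9) — executes, giving 7.
  v12: a read changed (v10 8->7; v1 13->-2) — executes, giving 7.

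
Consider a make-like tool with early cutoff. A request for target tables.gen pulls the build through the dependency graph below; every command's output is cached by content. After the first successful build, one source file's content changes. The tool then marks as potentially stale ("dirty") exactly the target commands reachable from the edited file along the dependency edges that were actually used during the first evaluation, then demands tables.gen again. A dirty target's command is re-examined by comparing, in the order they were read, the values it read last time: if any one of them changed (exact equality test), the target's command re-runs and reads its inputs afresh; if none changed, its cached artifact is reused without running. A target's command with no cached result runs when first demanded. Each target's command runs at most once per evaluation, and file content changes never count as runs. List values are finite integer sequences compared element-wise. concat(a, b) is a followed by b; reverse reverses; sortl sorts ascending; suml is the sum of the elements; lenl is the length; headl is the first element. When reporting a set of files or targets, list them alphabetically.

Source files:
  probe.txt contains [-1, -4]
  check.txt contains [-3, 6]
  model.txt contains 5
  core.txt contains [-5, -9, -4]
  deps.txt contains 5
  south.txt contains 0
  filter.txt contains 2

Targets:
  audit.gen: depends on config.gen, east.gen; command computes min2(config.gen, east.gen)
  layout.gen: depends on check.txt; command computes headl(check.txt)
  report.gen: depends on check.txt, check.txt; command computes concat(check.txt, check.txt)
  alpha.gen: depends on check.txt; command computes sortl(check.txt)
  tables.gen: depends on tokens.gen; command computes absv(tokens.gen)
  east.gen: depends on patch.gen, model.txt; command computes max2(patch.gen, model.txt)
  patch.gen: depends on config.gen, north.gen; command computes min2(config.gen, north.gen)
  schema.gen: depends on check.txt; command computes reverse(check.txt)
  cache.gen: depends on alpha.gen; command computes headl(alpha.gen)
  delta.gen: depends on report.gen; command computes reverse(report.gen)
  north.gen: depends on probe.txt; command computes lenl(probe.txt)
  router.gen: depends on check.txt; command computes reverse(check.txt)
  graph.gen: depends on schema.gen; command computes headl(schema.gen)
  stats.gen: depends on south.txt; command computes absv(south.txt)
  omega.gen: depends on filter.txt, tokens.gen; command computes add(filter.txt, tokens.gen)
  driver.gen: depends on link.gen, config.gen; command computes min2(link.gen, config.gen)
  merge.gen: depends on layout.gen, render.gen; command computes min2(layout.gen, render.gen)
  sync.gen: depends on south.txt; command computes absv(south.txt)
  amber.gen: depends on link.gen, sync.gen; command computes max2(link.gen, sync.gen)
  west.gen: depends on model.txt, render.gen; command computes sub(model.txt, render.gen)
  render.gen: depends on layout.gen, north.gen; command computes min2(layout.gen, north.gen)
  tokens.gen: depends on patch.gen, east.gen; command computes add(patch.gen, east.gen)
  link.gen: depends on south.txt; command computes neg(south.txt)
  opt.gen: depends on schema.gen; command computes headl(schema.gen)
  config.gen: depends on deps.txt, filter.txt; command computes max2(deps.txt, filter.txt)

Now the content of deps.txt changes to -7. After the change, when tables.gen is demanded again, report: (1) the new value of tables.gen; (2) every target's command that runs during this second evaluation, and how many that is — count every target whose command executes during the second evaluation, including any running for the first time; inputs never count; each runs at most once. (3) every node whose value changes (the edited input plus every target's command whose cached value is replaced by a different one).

Demanding tables.gen again yields 7.
2 target commands run: config.gen, patch.gen.
The nodes whose values change: config.gen, deps.txt.
Note the absorption at patch.gen: it re-runs yet its value is the same, leaving the output's value untouched.

First demand of the output computes:
  config.gen = max2(5, 2) = 5
  north.gen = lenl([-1, -4]) = 2
  patch.gen = min2(5, 2) = 2
  east.gen = max2(2, 5) = 5
  tokens.gen = add(2, 5) = 7
  tables.gen = absv(7) = 7

After the edit, cleaning proceeds:
  config.gen: a read changed (deps.txt 5->-7) — executes, giving 2.
  patch.gen: a read changed (config.gen 5->2) — executes, giving 2 — identical to its old value.
  east.gen: dirty, but its reads are unchanged (patch.gen unchanged, model.txt unchanged); cached 5 stands.
  tokens.gen: dirty, but its reads are unchanged (patch.gen unchanged, east.gen unchanged); cached 7 stands.
  tables.gen: dirty, but its reads are unchanged (tokens.gen unchanged); cached 7 stands.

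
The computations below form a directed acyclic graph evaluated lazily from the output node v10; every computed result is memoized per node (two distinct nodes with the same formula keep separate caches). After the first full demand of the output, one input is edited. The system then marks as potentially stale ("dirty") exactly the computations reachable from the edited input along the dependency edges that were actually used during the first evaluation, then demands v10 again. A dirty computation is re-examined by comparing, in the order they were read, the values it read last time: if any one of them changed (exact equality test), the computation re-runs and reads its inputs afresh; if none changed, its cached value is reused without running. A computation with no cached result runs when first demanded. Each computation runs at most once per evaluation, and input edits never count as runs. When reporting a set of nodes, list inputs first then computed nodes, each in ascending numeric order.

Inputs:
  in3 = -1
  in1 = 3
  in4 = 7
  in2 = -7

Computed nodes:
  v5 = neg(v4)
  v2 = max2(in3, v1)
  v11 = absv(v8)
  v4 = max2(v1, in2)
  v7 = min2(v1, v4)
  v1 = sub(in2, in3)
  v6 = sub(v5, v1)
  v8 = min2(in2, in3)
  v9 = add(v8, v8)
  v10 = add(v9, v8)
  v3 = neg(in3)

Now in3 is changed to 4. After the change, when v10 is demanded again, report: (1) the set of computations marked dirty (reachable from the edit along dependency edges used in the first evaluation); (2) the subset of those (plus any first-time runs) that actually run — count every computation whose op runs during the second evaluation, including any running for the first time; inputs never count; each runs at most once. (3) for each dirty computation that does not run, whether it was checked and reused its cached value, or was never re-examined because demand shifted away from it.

The edit dirties: v8, v9, v10.
1 computations run: v8.
Cache hits after checking: v9, v10.
Note the absorption at v8: it re-runs yet its value is the same, leaving the output's value untouched.

First demand of the output computes:
  v8 = min2(-7, -1) = -7
  v9 = add(-7, -7) = -14
  v10 = add(-14, -7) = -21

After the edit, cleaning proceeds:
  v8: a read changed (in3 -1->4) — executes, giving -7 — identical to its old value.
  v9: dirty, but its reads are unchanged (v8 unchanged, v8 unchanged); cached -14 stands.
  v10: dirty, but its reads are unchanged (v9 unchanged, v8 unchanged); cached -21 stands.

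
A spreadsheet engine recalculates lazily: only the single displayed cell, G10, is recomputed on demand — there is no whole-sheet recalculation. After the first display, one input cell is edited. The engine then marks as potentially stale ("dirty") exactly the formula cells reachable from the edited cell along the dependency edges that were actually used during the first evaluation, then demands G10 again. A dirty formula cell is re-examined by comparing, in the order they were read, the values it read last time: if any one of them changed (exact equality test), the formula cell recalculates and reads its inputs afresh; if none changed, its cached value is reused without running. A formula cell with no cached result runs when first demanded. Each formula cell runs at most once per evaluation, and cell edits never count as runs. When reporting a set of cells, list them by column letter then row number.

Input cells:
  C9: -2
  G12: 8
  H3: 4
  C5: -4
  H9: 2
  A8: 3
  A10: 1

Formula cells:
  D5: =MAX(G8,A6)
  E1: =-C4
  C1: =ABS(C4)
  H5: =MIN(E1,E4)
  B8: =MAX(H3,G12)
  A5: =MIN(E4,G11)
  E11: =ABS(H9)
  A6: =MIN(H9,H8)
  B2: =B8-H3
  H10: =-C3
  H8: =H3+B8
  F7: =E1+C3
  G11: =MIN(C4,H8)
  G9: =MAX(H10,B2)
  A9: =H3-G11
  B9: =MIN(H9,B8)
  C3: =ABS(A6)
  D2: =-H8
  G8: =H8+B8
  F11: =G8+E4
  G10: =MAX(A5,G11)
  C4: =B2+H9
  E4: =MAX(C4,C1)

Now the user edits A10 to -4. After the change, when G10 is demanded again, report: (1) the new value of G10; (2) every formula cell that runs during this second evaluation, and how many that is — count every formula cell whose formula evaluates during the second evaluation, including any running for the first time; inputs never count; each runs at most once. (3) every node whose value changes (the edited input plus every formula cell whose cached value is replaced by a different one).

New value of G10: 6.
Formula cells that run: none — 0 in total.
Values that change: A10.
Key observation: A10 is never demanded by the output, so the edit triggers no recomputation at all.

First evaluation (everything demanded from the output):
  B8 = MAX(4, 8) = 8
  B2 = 8 - 4 = 4
  C4 = 4 + 2 = 6
  C1 = ABS(6) = 6
  E4 = MAX(6, 6) = 6
  H8 = 4 + 8 = 12
  G11 = MIN(6, 12) = 6
  A5 = MIN(6, 6) = 6
  G10 = MAX(6, 6) = 6

Propagation after the edit:
  A10 feeds no computation that the output demands — nothing is marked dirty and nothing runs.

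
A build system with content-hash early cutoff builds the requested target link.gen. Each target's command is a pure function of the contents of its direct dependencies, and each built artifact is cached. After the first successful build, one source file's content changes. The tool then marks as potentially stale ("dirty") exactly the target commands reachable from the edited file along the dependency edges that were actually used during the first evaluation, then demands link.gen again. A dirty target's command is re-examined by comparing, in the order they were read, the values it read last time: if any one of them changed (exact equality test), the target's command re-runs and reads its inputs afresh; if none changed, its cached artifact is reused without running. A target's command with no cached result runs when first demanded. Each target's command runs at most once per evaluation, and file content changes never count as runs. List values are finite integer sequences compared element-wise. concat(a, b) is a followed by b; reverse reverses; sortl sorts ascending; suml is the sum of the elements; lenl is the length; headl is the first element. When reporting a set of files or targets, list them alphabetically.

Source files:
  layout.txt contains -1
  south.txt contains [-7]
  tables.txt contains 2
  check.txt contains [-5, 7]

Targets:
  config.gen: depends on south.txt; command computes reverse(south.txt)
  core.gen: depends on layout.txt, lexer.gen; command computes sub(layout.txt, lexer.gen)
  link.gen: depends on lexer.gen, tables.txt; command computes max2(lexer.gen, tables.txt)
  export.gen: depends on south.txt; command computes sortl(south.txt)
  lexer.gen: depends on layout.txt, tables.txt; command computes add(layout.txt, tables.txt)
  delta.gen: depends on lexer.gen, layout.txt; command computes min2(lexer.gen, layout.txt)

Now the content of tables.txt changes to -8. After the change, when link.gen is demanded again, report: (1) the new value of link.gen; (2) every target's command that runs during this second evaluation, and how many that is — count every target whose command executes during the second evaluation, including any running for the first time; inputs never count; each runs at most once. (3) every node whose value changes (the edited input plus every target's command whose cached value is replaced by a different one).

First evaluation (everything demanded from the output):
  lexer.gen = add(-1, 2) = 1
  link.gen = max2(1, 2) = 2

Propagation after the edit:
  lexer.gen: runs — tables.txt 2->-8; result -9.
  link.gen: runs — lexer.gen 1->-9; tables.txt 2->-8; result -8.

New value of link.gen: -8.
Target commands that run: lexer.gen, link.gen — 2 in total.
Values that change: lexer.gen, link.gen, tables.txt.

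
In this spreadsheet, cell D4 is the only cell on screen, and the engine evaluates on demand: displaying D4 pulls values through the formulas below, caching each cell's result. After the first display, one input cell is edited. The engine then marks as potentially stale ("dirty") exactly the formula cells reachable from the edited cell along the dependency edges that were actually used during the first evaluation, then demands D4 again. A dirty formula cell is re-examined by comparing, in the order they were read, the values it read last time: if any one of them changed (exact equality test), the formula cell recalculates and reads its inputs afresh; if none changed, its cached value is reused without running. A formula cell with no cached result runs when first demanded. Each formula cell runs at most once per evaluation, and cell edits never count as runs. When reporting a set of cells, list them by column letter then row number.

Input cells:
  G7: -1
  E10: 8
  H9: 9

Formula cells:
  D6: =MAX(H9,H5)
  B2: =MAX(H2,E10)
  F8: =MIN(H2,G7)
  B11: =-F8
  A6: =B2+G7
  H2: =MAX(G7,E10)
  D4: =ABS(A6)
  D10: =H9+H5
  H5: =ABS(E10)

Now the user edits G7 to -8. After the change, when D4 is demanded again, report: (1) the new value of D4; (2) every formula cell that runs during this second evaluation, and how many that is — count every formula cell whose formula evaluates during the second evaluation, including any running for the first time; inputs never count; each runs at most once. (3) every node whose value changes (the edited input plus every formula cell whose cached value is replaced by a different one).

Initial pass — values computed on the first demand:
  H2 = MAX(-1, 8) = 8
  B2 = MAX(8, 8) = 8
  A6 = 8 + -1 = 7
  D4 = ABS(7) = 7

Second demand — change propagation:
  H2: re-runs because G7 -1->-8; new result 8 (unchanged).
  B2: re-examined; everything it read last time is the same (H2 unchanged, E10 unchanged) — cache 8 kept, no run.
  A6: re-runs because G7 -1->-8; new result 0.
  D4: re-runs because A6 7->0; new result 0.

The important point: at B2 every value read last time is unchanged, so the dirty flag clears without a run.

D4 now evaluates to 0.
Run set: A6, D4, H2 (3 run).
Changed values: A6, D4, G7.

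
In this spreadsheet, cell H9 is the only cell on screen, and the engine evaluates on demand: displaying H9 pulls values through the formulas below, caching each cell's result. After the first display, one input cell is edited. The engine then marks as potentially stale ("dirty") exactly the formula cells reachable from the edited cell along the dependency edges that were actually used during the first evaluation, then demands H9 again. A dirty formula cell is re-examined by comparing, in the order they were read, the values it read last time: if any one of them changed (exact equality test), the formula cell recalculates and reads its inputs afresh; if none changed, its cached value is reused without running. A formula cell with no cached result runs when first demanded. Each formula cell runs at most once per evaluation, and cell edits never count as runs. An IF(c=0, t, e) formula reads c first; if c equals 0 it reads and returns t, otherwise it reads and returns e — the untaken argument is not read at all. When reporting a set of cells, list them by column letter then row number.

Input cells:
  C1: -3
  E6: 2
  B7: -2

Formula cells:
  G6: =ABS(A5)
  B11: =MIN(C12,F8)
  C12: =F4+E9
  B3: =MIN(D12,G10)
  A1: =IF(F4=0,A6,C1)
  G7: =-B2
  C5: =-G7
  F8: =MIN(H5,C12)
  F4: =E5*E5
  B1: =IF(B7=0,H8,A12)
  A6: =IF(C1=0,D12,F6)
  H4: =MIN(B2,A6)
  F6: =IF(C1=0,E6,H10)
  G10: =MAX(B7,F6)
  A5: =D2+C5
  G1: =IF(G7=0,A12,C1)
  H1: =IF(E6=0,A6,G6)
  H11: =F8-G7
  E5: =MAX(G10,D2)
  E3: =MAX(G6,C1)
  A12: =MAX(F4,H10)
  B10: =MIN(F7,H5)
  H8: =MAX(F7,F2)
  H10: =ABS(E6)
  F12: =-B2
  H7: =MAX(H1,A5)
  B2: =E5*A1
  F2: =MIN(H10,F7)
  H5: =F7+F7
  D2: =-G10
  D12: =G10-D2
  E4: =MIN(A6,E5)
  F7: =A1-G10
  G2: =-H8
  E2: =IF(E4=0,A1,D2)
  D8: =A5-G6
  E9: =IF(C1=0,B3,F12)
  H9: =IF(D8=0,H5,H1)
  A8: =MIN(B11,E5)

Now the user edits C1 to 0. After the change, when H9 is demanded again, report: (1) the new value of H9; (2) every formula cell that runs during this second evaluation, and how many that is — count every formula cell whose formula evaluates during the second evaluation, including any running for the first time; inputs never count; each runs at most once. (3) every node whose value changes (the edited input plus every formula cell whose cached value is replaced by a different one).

Initial pass — values computed on the first demand:
  H10 = ABS(2) = 2
  F6 = IF(C1=0: C1=-3 -> else branch H10) = 2
  G10 = MAX(-2, 2) = 2
  D2 = -(2) = -2
  E5 = MAX(2, -2) = 2
  F4 = 2 * 2 = 4
  A1 = IF(F4=0: F4=4 -> else branch C1) = -3
  B2 = 2 * -3 = -6
  G7 = -(-6) = 6
  C5 = -(6) = -6
  A5 = -2 + -6 = -8
  G6 = ABS(-8) = 8
  D8 = -8 - 8 = -16
  H1 = IF(E6=0: E6=2 -> else branch G6) = 8
  H9 = IF(D8=0: D8=-16 -> else branch H1) = 8

Second demand — change propagation:
  F6: re-runs because C1 -3->0; new result 2 (unchanged).
  G10: re-examined; everything it read last time is the same (B7 unchanged, F6 unchanged) — cache 2 kept, no run.
  D2: re-examined; everything it read last time is the same (G10 unchanged) — cache -2 kept, no run.
  E5: re-examined; everything it read last time is the same (G10 unchanged, D2 unchanged) — cache 2 kept, no run.
  F4: re-examined; everything it read last time is the same (E5 unchanged, E5 unchanged) — cache 4 kept, no run.
  A1: re-runs because C1 -3->0; new result 0.
  B2: re-runs because A1 -3->0; new result 0.
  G7: re-runs because B2 -6->0; new result 0.
  C5: re-runs because G7 6->0; new result 0.
  A5: re-runs because C5 -6->0; new result -2.
  G6: re-runs because A5 -8->-2; new result 2.
  D8: re-runs because A5 -8->-2; G6 8->2; new result -4.
  H1: re-runs because G6 8->2; new result 2.
  H9: re-runs because D8 -16->-4; H1 8->2; new result 2.

The important point: at G10 every value read last time is unchanged, so the dirty flag clears without a run.

H9 now evaluates to 2.
Run set: A1, A5, B2, C5, D8, F6, G6, G7, H1, H9 (10 run).
Changed values: A1, A5, B2, C1, C5, D8, G6, G7, H1, H9.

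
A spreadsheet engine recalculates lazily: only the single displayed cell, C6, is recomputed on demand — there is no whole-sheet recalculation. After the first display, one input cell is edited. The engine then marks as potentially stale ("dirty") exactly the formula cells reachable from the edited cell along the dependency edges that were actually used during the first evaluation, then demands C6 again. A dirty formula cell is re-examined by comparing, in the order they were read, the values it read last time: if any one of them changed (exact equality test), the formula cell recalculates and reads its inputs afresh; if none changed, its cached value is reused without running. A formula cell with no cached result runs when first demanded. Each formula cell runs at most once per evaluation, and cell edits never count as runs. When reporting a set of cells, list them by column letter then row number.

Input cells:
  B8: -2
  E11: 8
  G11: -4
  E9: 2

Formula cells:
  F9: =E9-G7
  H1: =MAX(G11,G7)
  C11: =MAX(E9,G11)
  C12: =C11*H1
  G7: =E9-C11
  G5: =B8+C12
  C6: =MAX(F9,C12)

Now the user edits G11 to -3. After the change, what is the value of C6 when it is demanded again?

First evaluation (everything demanded from the output):
  C11 = MAX(2, -4) = 2
  G7 = 2 - 2 = 0
  F9 = 2 - 0 = 2
  H1 = MAX(-4, 0) = 0
  C12 = 2 * 0 = 0
  C6 = MAX(2, 0) = 2

Propagation after the edit:
  C11: runs — G11 -4->-3; result 2 (same value as before).
  G7: checked — values it read are unchanged (E9 unchanged, C11 unchanged); reused cached 0 without running.
  F9: checked — values it read are unchanged (E9 unchanged, G7 unchanged); reused cached 2 without running.
  H1: runs — G11 -4->-3; result 0 (same value as before).
  C12: checked — values it read are unchanged (C11 unchanged, H1 unchanged); reused cached 0 without running.
  C6: checked — values it read are unchanged (F9 unchanged, C12 unchanged); reused cached 2 without running.

Key observation: the cutoff stops propagation at G7 — its inputs' values are unchanged, so it reuses its cache.

New value of C6: 2.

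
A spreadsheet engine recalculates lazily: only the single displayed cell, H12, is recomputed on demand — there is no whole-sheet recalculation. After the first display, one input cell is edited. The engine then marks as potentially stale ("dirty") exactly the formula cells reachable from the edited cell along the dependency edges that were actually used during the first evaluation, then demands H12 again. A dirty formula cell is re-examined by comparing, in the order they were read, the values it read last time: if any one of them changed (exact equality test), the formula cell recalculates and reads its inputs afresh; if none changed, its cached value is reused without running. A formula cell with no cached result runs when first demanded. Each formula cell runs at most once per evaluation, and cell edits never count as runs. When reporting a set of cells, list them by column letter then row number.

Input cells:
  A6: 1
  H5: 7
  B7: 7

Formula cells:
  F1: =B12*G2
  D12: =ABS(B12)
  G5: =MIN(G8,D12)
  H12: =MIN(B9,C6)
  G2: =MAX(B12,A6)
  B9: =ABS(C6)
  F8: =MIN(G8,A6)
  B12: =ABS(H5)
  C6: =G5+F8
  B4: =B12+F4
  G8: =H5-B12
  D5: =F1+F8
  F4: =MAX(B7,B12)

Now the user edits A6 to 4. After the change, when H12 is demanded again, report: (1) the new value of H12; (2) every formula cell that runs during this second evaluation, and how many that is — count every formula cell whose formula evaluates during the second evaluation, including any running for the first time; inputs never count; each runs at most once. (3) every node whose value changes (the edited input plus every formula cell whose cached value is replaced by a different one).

First evaluation (everything demanded from the output):
  B12 = ABS(7) = 7
  D12 = ABS(7) = 7
  G8 = 7 - 7 = 0
  F8 = MIN(0, 1) = 0
  G5 = MIN(0, 7) = 0
  C6 = 0 + 0 = 0
  B9 = ABS(0) = 0
  H12 = MIN(0, 0) = 0

Propagation after the edit:
  F8: runs — A6 1->4; result 0 (same value as before).
  C6: checked — values it read are unchanged (G5 unchanged, F8 unchanged); reused cached 0 without running.
  B9: checked — values it read are unchanged (C6 unchanged); reused cached 0 without running.
  H12: checked — values it read are unchanged (B9 unchanged, C6 unchanged); reused cached 0 without running.

Key observation: the change is absorbed at F8 — it re-runs but produces the same value, and the output's value is unchanged.

New value of H12: 0.
Formula cells that run: F8 — 1 in total.
Values that change: A6.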